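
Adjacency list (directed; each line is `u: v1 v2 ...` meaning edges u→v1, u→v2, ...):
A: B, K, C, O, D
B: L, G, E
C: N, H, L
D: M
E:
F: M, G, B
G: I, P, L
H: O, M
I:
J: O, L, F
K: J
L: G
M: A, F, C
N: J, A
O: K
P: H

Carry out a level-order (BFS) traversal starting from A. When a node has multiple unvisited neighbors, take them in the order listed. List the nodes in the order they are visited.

Visit A; enqueue B, K, C, O, D → queue [B, K, C, O, D]
Visit B; enqueue L, G, E → queue [K, C, O, D, L, G, E]
Visit K; enqueue J → queue [C, O, D, L, G, E, J]
Visit C; enqueue N, H → queue [O, D, L, G, E, J, N, H]
Visit O → queue [D, L, G, E, J, N, H]
Visit D; enqueue M → queue [L, G, E, J, N, H, M]
Visit L → queue [G, E, J, N, H, M]
Visit G; enqueue I, P → queue [E, J, N, H, M, I, P]
Visit E → queue [J, N, H, M, I, P]
Visit J; enqueue F → queue [N, H, M, I, P, F]
Visit N → queue [H, M, I, P, F]
Visit H → queue [M, I, P, F]
Visit M → queue [I, P, F]
Visit I → queue [P, F]
Visit P → queue [F]
Visit F → queue []

A -> B -> K -> C -> O -> D -> L -> G -> E -> J -> N -> H -> M -> I -> P -> F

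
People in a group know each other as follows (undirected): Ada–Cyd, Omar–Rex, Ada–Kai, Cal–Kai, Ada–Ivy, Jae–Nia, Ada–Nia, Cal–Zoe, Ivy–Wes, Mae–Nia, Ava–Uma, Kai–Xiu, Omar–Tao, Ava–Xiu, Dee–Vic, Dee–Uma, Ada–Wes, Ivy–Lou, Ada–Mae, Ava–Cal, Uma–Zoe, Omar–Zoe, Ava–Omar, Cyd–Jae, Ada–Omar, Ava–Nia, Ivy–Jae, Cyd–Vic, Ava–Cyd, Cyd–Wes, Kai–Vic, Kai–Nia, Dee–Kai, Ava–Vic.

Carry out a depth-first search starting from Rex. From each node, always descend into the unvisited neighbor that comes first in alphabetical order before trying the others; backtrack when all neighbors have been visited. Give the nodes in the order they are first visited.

Visit Rex
Rex → Omar
Omar → Ada
Ada → Cyd
Cyd → Ava
Ava → Cal
Cal → Kai
Kai → Dee
Dee → Uma
Uma → Zoe
Dee → Vic
Kai → Nia
Nia → Jae
Jae → Ivy
Ivy → Lou
Ivy → Wes
Nia → Mae
Kai → Xiu
Omar → Tao

Rex, Omar, Ada, Cyd, Ava, Cal, Kai, Dee, Uma, Zoe, Vic, Nia, Jae, Ivy, Lou, Wes, Mae, Xiu, Tao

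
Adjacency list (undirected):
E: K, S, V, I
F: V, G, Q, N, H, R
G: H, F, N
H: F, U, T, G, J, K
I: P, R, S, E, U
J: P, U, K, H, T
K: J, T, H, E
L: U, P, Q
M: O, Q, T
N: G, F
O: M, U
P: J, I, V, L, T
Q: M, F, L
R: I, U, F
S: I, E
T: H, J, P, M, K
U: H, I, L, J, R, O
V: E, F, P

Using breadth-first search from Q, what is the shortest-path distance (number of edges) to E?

3

Level 0: Q
Level 1: F, L, M
Level 2: G, H, N, O, P, R, T, U, V
Level 3: E, I, J, K
Level 4: S
E first appears at level 3.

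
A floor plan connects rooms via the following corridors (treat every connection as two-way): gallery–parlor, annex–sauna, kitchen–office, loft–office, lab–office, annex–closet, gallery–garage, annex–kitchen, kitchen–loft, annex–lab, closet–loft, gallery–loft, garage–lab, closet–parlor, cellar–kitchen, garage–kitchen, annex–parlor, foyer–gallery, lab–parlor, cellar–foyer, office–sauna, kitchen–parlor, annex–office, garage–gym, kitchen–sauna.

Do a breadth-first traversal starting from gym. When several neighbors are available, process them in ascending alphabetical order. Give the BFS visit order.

gym garage gallery kitchen lab foyer loft parlor annex cellar office sauna closet

Visit gym; enqueue garage → queue [garage]
Visit garage; enqueue gallery, kitchen, lab → queue [gallery, kitchen, lab]
Visit gallery; enqueue foyer, loft, parlor → queue [kitchen, lab, foyer, loft, parlor]
Visit kitchen; enqueue annex, cellar, office, sauna → queue [lab, foyer, loft, parlor, annex, cellar, office, sauna]
Visit lab → queue [foyer, loft, parlor, annex, cellar, office, sauna]
Visit foyer → queue [loft, parlor, annex, cellar, office, sauna]
Visit loft; enqueue closet → queue [parlor, annex, cellar, office, sauna, closet]
Visit parlor → queue [annex, cellar, office, sauna, closet]
Visit annex → queue [cellar, office, sauna, closet]
Visit cellar → queue [office, sauna, closet]
Visit office → queue [sauna, closet]
Visit sauna → queue [closet]
Visit closet → queue []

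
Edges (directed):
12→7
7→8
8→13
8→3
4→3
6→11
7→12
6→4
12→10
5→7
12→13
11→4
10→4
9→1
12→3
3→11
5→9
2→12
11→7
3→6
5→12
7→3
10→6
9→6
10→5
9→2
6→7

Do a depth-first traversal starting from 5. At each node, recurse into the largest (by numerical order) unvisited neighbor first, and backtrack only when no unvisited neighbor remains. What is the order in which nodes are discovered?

Visit 5
5 → 12
12 → 13
12 → 10
10 → 6
6 → 11
11 → 7
7 → 8
8 → 3
11 → 4
5 → 9
9 → 2
9 → 1

5 12 13 10 6 11 7 8 3 4 9 2 1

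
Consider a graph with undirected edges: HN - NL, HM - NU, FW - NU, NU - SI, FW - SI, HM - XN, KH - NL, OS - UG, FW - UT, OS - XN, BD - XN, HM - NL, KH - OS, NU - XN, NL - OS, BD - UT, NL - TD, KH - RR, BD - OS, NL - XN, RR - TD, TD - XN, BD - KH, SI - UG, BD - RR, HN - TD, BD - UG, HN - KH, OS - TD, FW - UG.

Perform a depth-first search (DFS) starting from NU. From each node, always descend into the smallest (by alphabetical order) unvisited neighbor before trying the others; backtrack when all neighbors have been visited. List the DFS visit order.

Visit NU
NU → FW
FW → SI
SI → UG
UG → BD
BD → KH
KH → HN
HN → NL
NL → HM
HM → XN
XN → OS
OS → TD
TD → RR
BD → UT

NU, FW, SI, UG, BD, KH, HN, NL, HM, XN, OS, TD, RR, UT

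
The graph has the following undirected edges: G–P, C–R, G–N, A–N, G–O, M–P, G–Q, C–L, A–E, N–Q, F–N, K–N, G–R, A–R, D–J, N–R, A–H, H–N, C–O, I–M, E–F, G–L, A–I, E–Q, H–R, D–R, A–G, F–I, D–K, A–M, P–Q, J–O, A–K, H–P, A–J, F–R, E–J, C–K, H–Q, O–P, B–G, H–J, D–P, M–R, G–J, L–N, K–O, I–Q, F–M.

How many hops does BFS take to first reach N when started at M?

Level 0: M
Level 1: A, F, I, P, R
Level 2: C, D, E, G, H, J, K, N, O, Q
Level 3: B, L
N first appears at level 2.

2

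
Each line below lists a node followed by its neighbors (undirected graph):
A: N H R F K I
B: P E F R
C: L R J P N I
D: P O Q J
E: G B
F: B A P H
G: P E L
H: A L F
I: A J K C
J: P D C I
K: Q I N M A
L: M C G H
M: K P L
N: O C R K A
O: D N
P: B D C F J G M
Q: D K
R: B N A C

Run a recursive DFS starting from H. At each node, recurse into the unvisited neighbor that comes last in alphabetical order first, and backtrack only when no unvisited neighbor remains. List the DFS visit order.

H, L, M, P, J, I, K, Q, D, O, N, R, C, B, F, A, E, G

Visit H
H → L
L → M
M → P
P → J
J → I
I → K
K → Q
Q → D
D → O
O → N
N → R
R → C
R → B
B → F
F → A
B → E
E → G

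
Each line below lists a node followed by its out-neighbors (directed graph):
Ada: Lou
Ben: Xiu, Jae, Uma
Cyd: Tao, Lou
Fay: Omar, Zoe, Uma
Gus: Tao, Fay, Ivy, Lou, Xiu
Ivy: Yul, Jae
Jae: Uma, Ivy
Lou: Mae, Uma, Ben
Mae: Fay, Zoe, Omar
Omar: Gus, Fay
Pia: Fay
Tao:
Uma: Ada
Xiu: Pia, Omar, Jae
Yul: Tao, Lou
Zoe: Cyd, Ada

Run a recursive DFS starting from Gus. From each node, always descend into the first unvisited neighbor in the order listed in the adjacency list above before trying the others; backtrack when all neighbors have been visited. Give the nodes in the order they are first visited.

Gus -> Tao -> Fay -> Omar -> Zoe -> Cyd -> Lou -> Mae -> Uma -> Ada -> Ben -> Xiu -> Pia -> Jae -> Ivy -> Yul

Visit Gus
Gus → Tao
Gus → Fay
Fay → Omar
Fay → Zoe
Zoe → Cyd
Cyd → Lou
Lou → Mae
Lou → Uma
Uma → Ada
Lou → Ben
Ben → Xiu
Xiu → Pia
Xiu → Jae
Jae → Ivy
Ivy → Yul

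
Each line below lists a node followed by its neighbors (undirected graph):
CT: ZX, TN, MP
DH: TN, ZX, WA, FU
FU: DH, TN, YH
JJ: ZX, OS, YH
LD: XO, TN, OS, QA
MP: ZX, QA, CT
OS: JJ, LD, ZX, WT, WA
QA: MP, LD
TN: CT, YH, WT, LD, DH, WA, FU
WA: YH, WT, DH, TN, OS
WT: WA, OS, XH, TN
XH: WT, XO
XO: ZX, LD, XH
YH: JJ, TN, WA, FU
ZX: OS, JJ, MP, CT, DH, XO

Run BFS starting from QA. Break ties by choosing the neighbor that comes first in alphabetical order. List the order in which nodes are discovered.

QA LD MP OS TN XO CT ZX JJ WA WT DH FU YH XH

Visit QA; enqueue LD, MP → queue [LD, MP]
Visit LD; enqueue OS, TN, XO → queue [MP, OS, TN, XO]
Visit MP; enqueue CT, ZX → queue [OS, TN, XO, CT, ZX]
Visit OS; enqueue JJ, WA, WT → queue [TN, XO, CT, ZX, JJ, WA, WT]
Visit TN; enqueue DH, FU, YH → queue [XO, CT, ZX, JJ, WA, WT, DH, FU, YH]
Visit XO; enqueue XH → queue [CT, ZX, JJ, WA, WT, DH, FU, YH, XH]
Visit CT → queue [ZX, JJ, WA, WT, DH, FU, YH, XH]
Visit ZX → queue [JJ, WA, WT, DH, FU, YH, XH]
Visit JJ → queue [WA, WT, DH, FU, YH, XH]
Visit WA → queue [WT, DH, FU, YH, XH]
Visit WT → queue [DH, FU, YH, XH]
Visit DH → queue [FU, YH, XH]
Visit FU → queue [YH, XH]
Visit YH → queue [XH]
Visit XH → queue []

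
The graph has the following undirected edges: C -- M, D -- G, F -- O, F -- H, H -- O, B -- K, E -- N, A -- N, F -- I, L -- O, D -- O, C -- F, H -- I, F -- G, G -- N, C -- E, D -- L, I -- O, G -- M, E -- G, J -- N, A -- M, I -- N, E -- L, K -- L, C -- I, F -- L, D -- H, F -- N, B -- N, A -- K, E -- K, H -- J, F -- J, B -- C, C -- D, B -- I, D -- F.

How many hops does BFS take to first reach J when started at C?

2

Level 0: C
Level 1: B, D, E, F, I, M
Level 2: A, G, H, J, K, L, N, O
J first appears at level 2.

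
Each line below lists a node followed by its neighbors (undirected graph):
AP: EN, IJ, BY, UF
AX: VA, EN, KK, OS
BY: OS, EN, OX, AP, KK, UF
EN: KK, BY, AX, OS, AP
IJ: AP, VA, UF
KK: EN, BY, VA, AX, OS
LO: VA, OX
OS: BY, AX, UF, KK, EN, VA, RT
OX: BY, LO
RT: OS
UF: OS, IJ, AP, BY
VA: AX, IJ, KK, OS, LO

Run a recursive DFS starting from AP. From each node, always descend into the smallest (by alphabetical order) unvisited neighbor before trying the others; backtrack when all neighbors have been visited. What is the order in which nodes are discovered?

AP, BY, EN, AX, KK, OS, RT, UF, IJ, VA, LO, OX

Visit AP
AP → BY
BY → EN
EN → AX
AX → KK
KK → OS
OS → RT
OS → UF
UF → IJ
IJ → VA
VA → LO
LO → OX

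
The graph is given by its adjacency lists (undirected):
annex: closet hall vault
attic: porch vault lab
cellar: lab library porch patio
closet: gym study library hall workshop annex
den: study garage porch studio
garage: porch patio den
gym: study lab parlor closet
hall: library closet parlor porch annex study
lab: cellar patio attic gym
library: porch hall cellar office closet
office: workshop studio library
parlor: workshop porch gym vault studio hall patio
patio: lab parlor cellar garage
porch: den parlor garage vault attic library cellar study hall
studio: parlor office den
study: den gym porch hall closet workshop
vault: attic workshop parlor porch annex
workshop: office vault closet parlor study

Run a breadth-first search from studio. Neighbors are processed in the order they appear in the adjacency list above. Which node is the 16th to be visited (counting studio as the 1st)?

Visit studio; enqueue parlor, office, den → queue [parlor, office, den]
Visit parlor; enqueue workshop, porch, gym, vault, hall, patio → queue [office, den, workshop, porch, gym, vault, hall, patio]
Visit office; enqueue library → queue [den, workshop, porch, gym, vault, hall, patio, library]
Visit den; enqueue study, garage → queue [workshop, porch, gym, vault, hall, patio, library, study, garage]
Visit workshop; enqueue closet → queue [porch, gym, vault, hall, patio, library, study, garage, closet]
Visit porch; enqueue attic, cellar → queue [gym, vault, hall, patio, library, study, garage, closet, attic, cellar]
Visit gym; enqueue lab → queue [vault, hall, patio, library, study, garage, closet, attic, cellar, lab]
Visit vault; enqueue annex → queue [hall, patio, library, study, garage, closet, attic, cellar, lab, annex]
Visit hall → queue [patio, library, study, garage, closet, attic, cellar, lab, annex]
Visit patio → queue [library, study, garage, closet, attic, cellar, lab, annex]
Visit library → queue [study, garage, closet, attic, cellar, lab, annex]
Visit study → queue [garage, closet, attic, cellar, lab, annex]
Visit garage → queue [closet, attic, cellar, lab, annex]
Visit closet → queue [attic, cellar, lab, annex]
Visit attic → queue [cellar, lab, annex]
Visit cellar → queue [lab, annex]
Visit lab → queue [annex]
Visit annex → queue []

Visit order: studio, parlor, office, den, workshop, porch, gym, vault, hall, patio, library, study, garage, closet, attic, cellar, lab, annex

cellar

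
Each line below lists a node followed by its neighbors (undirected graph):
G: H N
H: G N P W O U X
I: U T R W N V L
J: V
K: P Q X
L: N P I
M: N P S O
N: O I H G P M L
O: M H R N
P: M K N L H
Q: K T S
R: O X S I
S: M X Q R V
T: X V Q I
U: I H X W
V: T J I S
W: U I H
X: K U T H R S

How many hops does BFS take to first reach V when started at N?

2

Level 0: N
Level 1: G, H, I, L, M, O, P
Level 2: K, R, S, T, U, V, W, X
Level 3: J, Q
V first appears at level 2.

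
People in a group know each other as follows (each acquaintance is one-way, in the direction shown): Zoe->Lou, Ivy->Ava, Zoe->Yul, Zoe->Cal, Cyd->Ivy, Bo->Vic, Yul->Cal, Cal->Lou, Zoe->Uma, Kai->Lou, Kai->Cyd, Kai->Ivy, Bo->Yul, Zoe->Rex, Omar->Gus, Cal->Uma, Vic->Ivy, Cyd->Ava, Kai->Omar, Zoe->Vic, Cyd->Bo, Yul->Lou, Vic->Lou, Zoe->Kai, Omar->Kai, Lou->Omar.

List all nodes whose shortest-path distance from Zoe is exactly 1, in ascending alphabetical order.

Level 0: Zoe
Level 1: Cal, Kai, Lou, Rex, Uma, Vic, Yul
Level 2: Cyd, Ivy, Omar
Level 3: Ava, Bo, Gus

Cal, Kai, Lou, Rex, Uma, Vic, Yul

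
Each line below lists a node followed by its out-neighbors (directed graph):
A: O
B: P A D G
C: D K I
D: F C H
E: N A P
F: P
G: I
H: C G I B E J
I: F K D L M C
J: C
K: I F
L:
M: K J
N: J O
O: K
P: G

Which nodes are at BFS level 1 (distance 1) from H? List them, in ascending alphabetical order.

B, C, E, G, I, J

Level 0: H
Level 1: B, C, E, G, I, J
Level 2: A, D, F, K, L, M, N, P
Level 3: O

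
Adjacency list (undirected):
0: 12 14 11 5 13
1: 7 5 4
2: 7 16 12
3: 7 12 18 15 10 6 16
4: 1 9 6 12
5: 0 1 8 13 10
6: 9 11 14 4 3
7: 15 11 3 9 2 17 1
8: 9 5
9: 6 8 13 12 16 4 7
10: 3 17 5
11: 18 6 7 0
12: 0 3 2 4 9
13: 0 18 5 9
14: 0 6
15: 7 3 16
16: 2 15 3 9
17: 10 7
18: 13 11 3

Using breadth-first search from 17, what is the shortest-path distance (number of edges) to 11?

2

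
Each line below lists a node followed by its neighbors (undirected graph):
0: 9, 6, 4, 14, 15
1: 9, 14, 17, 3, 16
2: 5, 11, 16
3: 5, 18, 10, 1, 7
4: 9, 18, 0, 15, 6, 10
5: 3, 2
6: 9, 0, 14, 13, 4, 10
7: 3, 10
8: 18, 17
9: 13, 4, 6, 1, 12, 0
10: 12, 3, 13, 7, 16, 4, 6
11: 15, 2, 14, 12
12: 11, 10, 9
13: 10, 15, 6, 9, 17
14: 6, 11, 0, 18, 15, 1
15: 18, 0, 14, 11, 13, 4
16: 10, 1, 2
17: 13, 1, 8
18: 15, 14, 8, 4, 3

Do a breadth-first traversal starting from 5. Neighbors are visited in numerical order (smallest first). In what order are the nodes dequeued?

5 → 2 → 3 → 11 → 16 → 1 → 7 → 10 → 18 → 12 → 14 → 15 → 9 → 17 → 4 → 6 → 13 → 8 → 0

Visit 5; enqueue 2, 3 → queue [2, 3]
Visit 2; enqueue 11, 16 → queue [3, 11, 16]
Visit 3; enqueue 1, 7, 10, 18 → queue [11, 16, 1, 7, 10, 18]
Visit 11; enqueue 12, 14, 15 → queue [16, 1, 7, 10, 18, 12, 14, 15]
Visit 16 → queue [1, 7, 10, 18, 12, 14, 15]
Visit 1; enqueue 9, 17 → queue [7, 10, 18, 12, 14, 15, 9, 17]
Visit 7 → queue [10, 18, 12, 14, 15, 9, 17]
Visit 10; enqueue 4, 6, 13 → queue [18, 12, 14, 15, 9, 17, 4, 6, 13]
Visit 18; enqueue 8 → queue [12, 14, 15, 9, 17, 4, 6, 13, 8]
Visit 12 → queue [14, 15, 9, 17, 4, 6, 13, 8]
Visit 14; enqueue 0 → queue [15, 9, 17, 4, 6, 13, 8, 0]
Visit 15 → queue [9, 17, 4, 6, 13, 8, 0]
Visit 9 → queue [17, 4, 6, 13, 8, 0]
Visit 17 → queue [4, 6, 13, 8, 0]
Visit 4 → queue [6, 13, 8, 0]
Visit 6 → queue [13, 8, 0]
Visit 13 → queue [8, 0]
Visit 8 → queue [0]
Visit 0 → queue []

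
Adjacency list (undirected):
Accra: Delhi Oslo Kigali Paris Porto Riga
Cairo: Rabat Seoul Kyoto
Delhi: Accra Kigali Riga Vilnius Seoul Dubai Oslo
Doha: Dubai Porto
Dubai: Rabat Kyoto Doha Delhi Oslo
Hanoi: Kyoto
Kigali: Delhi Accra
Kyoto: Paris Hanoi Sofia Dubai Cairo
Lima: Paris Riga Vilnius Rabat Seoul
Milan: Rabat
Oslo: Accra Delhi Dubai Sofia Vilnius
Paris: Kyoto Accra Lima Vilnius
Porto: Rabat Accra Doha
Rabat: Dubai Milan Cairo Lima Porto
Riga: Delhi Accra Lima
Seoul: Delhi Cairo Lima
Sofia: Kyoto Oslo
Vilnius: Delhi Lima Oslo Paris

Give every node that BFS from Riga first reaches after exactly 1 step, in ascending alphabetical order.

Level 0: Riga
Level 1: Accra, Delhi, Lima
Level 2: Dubai, Kigali, Oslo, Paris, Porto, Rabat, Seoul, Vilnius
Level 3: Cairo, Doha, Kyoto, Milan, Sofia
Level 4: Hanoi

Accra, Delhi, Lima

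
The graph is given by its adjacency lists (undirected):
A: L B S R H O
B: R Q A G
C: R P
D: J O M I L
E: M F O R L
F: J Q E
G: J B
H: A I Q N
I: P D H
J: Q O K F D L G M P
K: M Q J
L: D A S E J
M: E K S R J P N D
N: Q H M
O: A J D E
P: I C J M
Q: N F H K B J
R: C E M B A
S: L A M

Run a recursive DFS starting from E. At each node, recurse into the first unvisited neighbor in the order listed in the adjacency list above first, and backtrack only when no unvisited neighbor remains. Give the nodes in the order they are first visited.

E → M → K → Q → N → H → A → L → D → J → O → F → G → B → R → C → P → I → S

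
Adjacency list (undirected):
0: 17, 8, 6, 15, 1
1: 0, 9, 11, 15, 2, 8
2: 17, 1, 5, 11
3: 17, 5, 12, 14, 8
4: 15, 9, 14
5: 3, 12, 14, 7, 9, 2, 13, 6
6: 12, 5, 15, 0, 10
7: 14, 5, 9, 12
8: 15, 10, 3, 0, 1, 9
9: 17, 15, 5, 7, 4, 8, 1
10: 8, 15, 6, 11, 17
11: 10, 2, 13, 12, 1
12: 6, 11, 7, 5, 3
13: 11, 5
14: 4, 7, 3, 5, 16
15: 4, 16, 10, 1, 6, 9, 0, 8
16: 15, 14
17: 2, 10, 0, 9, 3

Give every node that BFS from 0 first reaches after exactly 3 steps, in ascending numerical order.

Level 0: 0
Level 1: 1, 6, 8, 15, 17
Level 2: 2, 3, 4, 5, 9, 10, 11, 12, 16
Level 3: 7, 13, 14

7, 13, 14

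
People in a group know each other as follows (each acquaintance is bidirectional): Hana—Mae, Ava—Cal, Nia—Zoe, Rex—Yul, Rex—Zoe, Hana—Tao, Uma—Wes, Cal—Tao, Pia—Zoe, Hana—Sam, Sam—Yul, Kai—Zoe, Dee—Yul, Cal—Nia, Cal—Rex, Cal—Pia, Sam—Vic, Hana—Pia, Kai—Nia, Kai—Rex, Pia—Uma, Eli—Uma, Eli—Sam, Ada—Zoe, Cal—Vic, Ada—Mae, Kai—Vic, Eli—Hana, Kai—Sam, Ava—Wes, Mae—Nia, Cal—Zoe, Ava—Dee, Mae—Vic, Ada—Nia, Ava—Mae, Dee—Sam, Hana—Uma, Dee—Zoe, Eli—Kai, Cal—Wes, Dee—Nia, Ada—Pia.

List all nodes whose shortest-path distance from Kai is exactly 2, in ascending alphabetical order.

Level 0: Kai
Level 1: Eli, Nia, Rex, Sam, Vic, Zoe
Level 2: Ada, Cal, Dee, Hana, Mae, Pia, Uma, Yul
Level 3: Ava, Tao, Wes

Ada, Cal, Dee, Hana, Mae, Pia, Uma, Yul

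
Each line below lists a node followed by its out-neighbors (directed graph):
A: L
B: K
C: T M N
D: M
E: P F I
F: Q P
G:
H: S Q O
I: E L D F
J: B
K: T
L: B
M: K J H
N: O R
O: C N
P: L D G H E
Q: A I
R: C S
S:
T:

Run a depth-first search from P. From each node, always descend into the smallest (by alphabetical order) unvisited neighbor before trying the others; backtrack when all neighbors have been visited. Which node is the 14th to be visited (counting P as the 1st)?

Visit P
P → D
D → M
M → H
H → O
O → C
C → N
N → R
R → S
C → T
H → Q
Q → A
A → L
L → B
B → K
Q → I
I → E
E → F
M → J
P → G

Visit order: P, D, M, H, O, C, N, R, S, T, Q, A, L, B, K, I, E, F, J, G

B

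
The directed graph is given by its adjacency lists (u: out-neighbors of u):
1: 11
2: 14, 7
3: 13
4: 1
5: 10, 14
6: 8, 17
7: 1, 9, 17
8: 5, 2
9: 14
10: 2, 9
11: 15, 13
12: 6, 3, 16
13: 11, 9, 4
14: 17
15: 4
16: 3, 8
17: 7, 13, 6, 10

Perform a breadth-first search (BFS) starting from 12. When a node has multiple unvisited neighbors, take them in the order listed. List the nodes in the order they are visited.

12, 6, 3, 16, 8, 17, 13, 5, 2, 7, 10, 11, 9, 4, 14, 1, 15

Visit 12; enqueue 6, 3, 16 → queue [6, 3, 16]
Visit 6; enqueue 8, 17 → queue [3, 16, 8, 17]
Visit 3; enqueue 13 → queue [16, 8, 17, 13]
Visit 16 → queue [8, 17, 13]
Visit 8; enqueue 5, 2 → queue [17, 13, 5, 2]
Visit 17; enqueue 7, 10 → queue [13, 5, 2, 7, 10]
Visit 13; enqueue 11, 9, 4 → queue [5, 2, 7, 10, 11, 9, 4]
Visit 5; enqueue 14 → queue [2, 7, 10, 11, 9, 4, 14]
Visit 2 → queue [7, 10, 11, 9, 4, 14]
Visit 7; enqueue 1 → queue [10, 11, 9, 4, 14, 1]
Visit 10 → queue [11, 9, 4, 14, 1]
Visit 11; enqueue 15 → queue [9, 4, 14, 1, 15]
Visit 9 → queue [4, 14, 1, 15]
Visit 4 → queue [14, 1, 15]
Visit 14 → queue [1, 15]
Visit 1 → queue [15]
Visit 15 → queue []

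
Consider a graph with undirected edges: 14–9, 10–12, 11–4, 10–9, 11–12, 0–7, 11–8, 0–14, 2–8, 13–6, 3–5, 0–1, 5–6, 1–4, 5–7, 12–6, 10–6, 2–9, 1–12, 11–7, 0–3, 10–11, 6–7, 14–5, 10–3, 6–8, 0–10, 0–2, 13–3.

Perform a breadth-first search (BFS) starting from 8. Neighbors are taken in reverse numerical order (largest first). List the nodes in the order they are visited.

8, 11, 6, 2, 12, 10, 7, 4, 13, 5, 9, 0, 1, 3, 14

Visit 8; enqueue 11, 6, 2 → queue [11, 6, 2]
Visit 11; enqueue 12, 10, 7, 4 → queue [6, 2, 12, 10, 7, 4]
Visit 6; enqueue 13, 5 → queue [2, 12, 10, 7, 4, 13, 5]
Visit 2; enqueue 9, 0 → queue [12, 10, 7, 4, 13, 5, 9, 0]
Visit 12; enqueue 1 → queue [10, 7, 4, 13, 5, 9, 0, 1]
Visit 10; enqueue 3 → queue [7, 4, 13, 5, 9, 0, 1, 3]
Visit 7 → queue [4, 13, 5, 9, 0, 1, 3]
Visit 4 → queue [13, 5, 9, 0, 1, 3]
Visit 13 → queue [5, 9, 0, 1, 3]
Visit 5; enqueue 14 → queue [9, 0, 1, 3, 14]
Visit 9 → queue [0, 1, 3, 14]
Visit 0 → queue [1, 3, 14]
Visit 1 → queue [3, 14]
Visit 3 → queue [14]
Visit 14 → queue []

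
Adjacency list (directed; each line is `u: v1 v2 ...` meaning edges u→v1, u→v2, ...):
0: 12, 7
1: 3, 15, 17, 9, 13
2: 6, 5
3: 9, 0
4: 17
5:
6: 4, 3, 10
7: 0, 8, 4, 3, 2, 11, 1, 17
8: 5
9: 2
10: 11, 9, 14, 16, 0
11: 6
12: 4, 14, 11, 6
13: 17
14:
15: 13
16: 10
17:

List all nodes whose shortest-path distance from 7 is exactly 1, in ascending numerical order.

0, 1, 2, 3, 4, 8, 11, 17

Level 0: 7
Level 1: 0, 1, 2, 3, 4, 8, 11, 17
Level 2: 5, 6, 9, 12, 13, 15
Level 3: 10, 14
Level 4: 16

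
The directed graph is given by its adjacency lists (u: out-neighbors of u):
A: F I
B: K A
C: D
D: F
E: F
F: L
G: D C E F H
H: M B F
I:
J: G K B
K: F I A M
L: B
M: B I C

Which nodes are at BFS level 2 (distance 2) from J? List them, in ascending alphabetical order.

A, C, D, E, F, H, I, M

Level 0: J
Level 1: B, G, K
Level 2: A, C, D, E, F, H, I, M
Level 3: L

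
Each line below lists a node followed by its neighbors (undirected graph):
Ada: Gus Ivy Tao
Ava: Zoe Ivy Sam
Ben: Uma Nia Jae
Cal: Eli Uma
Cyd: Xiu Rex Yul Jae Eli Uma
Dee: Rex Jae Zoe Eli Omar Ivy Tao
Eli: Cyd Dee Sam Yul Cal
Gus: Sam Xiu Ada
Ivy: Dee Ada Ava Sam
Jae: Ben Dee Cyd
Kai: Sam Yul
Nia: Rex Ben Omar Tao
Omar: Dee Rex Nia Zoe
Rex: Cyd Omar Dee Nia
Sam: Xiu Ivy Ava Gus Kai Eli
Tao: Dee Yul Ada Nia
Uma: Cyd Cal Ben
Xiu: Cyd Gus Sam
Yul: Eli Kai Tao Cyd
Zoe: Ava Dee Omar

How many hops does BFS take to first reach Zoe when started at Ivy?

2

Level 0: Ivy
Level 1: Ada, Ava, Dee, Sam
Level 2: Eli, Gus, Jae, Kai, Omar, Rex, Tao, Xiu, Zoe
Level 3: Ben, Cal, Cyd, Nia, Yul
Level 4: Uma
Zoe first appears at level 2.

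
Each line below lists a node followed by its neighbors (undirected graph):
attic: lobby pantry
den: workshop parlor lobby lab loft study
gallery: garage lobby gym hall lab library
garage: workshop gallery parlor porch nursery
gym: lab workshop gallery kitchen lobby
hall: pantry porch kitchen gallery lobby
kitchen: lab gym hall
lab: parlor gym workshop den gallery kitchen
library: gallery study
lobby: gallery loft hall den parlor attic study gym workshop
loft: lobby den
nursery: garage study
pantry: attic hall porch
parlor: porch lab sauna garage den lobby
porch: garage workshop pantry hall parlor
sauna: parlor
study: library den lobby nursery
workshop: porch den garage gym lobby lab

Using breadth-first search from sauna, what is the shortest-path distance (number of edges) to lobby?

2

Level 0: sauna
Level 1: parlor
Level 2: den, garage, lab, lobby, porch
Level 3: attic, gallery, gym, hall, kitchen, loft, nursery, pantry, study, workshop
Level 4: library
lobby first appears at level 2.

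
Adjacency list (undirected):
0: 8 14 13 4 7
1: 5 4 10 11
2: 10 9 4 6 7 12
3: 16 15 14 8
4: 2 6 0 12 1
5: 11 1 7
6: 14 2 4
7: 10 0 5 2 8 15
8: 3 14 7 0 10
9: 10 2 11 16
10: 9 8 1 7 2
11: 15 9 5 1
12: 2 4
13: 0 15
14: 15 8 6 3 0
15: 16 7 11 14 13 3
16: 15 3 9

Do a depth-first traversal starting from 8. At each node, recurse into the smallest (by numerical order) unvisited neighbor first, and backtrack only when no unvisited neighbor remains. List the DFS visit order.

Visit 8
8 → 0
0 → 4
4 → 1
1 → 5
5 → 7
7 → 2
2 → 6
6 → 14
14 → 3
3 → 15
15 → 11
11 → 9
9 → 10
9 → 16
15 → 13
2 → 12

8 → 0 → 4 → 1 → 5 → 7 → 2 → 6 → 14 → 3 → 15 → 11 → 9 → 10 → 16 → 13 → 12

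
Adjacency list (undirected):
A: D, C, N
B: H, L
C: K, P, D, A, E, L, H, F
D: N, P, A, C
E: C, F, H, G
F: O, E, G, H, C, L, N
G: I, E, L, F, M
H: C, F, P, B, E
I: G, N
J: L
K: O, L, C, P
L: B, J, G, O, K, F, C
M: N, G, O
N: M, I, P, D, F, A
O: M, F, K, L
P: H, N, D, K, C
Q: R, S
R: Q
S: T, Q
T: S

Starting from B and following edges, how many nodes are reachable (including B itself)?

BFS from B visits: B, H, L, C, E, F, P, G, J, K, O, A, D, N, I, M
Reachable nodes: 16 of 20 total.

16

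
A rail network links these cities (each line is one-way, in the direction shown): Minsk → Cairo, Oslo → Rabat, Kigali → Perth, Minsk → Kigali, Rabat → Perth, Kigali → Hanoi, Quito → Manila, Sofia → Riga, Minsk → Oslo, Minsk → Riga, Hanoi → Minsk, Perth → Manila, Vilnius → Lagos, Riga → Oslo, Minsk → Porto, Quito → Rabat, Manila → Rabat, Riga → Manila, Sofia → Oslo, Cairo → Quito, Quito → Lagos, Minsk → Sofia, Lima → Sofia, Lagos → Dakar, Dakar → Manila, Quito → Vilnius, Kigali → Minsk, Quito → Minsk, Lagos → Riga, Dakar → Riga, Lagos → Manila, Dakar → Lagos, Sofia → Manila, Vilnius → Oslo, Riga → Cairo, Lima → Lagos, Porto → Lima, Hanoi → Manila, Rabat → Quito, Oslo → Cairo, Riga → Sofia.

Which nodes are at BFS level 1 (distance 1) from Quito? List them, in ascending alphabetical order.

Lagos, Manila, Minsk, Rabat, Vilnius

Level 0: Quito
Level 1: Lagos, Manila, Minsk, Rabat, Vilnius
Level 2: Cairo, Dakar, Kigali, Oslo, Perth, Porto, Riga, Sofia
Level 3: Hanoi, Lima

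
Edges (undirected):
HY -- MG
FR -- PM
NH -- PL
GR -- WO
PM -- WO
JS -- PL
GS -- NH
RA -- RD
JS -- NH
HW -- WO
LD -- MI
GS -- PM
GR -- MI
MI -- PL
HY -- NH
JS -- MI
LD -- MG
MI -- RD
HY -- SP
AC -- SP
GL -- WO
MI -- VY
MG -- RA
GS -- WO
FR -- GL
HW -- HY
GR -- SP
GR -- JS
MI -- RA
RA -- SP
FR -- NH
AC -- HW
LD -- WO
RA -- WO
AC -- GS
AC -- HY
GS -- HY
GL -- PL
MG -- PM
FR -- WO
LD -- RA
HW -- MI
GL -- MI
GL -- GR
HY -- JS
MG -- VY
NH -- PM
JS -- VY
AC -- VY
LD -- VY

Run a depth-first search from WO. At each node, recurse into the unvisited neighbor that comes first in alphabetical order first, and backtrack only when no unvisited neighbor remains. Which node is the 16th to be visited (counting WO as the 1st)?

Visit WO
WO → FR
FR → GL
GL → GR
GR → JS
JS → HY
HY → AC
AC → GS
GS → NH
NH → PL
PL → MI
MI → HW
MI → LD
LD → MG
MG → PM
MG → RA
RA → RD
RA → SP
MG → VY

Visit order: WO, FR, GL, GR, JS, HY, AC, GS, NH, PL, MI, HW, LD, MG, PM, RA, RD, SP, VY

RA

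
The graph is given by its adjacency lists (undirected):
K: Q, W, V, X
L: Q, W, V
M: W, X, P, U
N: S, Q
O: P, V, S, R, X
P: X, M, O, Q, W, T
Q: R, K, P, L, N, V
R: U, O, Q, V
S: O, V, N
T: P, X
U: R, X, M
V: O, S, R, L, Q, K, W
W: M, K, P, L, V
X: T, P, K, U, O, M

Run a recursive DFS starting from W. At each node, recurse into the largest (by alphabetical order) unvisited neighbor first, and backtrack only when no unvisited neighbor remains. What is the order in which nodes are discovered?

Visit W
W → V
V → S
S → O
O → X
X → U
U → R
R → Q
Q → P
P → T
P → M
Q → N
Q → L
Q → K

W, V, S, O, X, U, R, Q, P, T, M, N, L, K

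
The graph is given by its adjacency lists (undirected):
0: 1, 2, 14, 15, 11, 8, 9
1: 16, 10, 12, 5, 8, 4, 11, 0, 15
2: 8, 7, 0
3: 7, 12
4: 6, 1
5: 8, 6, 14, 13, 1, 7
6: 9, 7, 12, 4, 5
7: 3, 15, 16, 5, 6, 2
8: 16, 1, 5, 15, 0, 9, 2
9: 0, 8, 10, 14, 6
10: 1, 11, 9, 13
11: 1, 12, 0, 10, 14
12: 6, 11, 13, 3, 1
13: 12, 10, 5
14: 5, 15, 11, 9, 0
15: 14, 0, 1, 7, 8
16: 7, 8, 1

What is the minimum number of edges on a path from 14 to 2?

Level 0: 14
Level 1: 0, 5, 9, 11, 15
Level 2: 1, 2, 6, 7, 8, 10, 12, 13
Level 3: 3, 4, 16
2 first appears at level 2.

2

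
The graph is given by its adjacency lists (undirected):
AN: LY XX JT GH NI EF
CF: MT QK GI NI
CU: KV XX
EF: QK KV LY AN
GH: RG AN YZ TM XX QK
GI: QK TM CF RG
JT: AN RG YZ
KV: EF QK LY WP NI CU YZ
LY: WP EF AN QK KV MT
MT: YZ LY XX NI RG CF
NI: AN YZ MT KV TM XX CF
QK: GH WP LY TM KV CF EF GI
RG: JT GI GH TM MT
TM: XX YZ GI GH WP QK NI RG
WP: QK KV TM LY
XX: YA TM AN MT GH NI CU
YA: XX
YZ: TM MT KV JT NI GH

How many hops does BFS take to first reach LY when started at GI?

2

Level 0: GI
Level 1: CF, QK, RG, TM
Level 2: EF, GH, JT, KV, LY, MT, NI, WP, XX, YZ
Level 3: AN, CU, YA
LY first appears at level 2.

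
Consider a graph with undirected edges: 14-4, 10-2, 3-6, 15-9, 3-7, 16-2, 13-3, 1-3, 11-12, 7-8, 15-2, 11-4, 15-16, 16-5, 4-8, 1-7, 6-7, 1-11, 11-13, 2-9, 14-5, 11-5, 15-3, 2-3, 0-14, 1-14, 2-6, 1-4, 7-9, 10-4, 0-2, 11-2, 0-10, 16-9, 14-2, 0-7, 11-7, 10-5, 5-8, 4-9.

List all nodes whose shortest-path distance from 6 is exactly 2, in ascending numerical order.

0, 1, 8, 9, 10, 11, 13, 14, 15, 16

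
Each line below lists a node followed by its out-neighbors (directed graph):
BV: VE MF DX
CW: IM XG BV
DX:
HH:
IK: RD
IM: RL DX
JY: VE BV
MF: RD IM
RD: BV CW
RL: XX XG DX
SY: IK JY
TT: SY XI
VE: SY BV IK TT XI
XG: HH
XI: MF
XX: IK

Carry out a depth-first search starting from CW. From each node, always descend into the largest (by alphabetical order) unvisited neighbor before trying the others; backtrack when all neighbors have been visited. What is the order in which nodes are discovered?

Visit CW
CW → XG
XG → HH
CW → IM
IM → RL
RL → XX
XX → IK
IK → RD
RD → BV
BV → VE
VE → XI
XI → MF
VE → TT
TT → SY
SY → JY
BV → DX

CW -> XG -> HH -> IM -> RL -> XX -> IK -> RD -> BV -> VE -> XI -> MF -> TT -> SY -> JY -> DX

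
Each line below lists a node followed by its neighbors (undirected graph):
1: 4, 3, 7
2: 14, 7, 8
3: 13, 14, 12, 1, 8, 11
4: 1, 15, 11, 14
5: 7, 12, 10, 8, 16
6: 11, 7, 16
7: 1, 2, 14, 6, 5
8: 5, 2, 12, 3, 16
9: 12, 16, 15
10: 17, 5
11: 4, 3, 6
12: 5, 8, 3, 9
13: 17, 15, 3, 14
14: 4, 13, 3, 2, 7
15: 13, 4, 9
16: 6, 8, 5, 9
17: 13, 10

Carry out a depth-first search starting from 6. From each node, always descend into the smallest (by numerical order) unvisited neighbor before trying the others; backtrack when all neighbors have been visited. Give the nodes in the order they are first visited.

Visit 6
6 → 7
7 → 1
1 → 3
3 → 8
8 → 2
2 → 14
14 → 4
4 → 11
4 → 15
15 → 9
9 → 12
12 → 5
5 → 10
10 → 17
17 → 13
5 → 16

6, 7, 1, 3, 8, 2, 14, 4, 11, 15, 9, 12, 5, 10, 17, 13, 16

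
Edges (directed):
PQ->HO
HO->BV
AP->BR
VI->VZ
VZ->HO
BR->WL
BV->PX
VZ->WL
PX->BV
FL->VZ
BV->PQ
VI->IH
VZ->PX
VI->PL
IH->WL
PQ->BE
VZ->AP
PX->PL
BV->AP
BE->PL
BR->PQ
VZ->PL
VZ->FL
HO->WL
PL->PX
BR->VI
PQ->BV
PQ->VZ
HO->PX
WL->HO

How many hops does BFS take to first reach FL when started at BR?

3

Level 0: BR
Level 1: PQ, VI, WL
Level 2: BE, BV, HO, IH, PL, VZ
Level 3: AP, FL, PX
FL first appears at level 3.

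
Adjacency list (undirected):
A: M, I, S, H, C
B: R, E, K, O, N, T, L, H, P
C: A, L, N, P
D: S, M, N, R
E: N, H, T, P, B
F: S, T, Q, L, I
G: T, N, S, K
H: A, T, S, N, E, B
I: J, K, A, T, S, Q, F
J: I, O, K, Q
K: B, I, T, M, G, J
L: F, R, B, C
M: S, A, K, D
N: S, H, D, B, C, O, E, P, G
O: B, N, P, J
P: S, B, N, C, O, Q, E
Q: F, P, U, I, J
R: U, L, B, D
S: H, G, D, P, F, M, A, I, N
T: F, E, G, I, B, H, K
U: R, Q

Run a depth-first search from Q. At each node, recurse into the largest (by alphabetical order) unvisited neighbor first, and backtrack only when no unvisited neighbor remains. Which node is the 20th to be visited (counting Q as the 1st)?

G

Visit Q
Q → U
U → R
R → L
L → F
F → T
T → K
K → M
M → S
S → P
P → O
O → N
N → H
H → E
E → B
H → A
A → I
I → J
A → C
N → G
N → D

Visit order: Q, U, R, L, F, T, K, M, S, P, O, N, H, E, B, A, I, J, C, G, D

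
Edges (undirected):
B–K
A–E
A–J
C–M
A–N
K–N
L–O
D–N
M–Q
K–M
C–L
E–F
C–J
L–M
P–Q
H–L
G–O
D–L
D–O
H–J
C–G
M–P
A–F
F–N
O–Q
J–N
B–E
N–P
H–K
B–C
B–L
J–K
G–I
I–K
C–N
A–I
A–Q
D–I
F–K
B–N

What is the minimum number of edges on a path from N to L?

Level 0: N
Level 1: A, B, C, D, F, J, K, P
Level 2: E, G, H, I, L, M, O, Q
L first appears at level 2.

2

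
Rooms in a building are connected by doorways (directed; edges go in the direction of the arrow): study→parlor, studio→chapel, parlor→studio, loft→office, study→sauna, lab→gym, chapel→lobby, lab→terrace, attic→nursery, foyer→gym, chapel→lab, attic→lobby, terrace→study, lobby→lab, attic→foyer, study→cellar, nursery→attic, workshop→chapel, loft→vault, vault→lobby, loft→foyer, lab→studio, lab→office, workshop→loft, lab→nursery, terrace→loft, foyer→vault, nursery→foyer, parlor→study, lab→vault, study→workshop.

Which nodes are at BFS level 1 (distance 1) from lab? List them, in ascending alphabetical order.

gym, nursery, office, studio, terrace, vault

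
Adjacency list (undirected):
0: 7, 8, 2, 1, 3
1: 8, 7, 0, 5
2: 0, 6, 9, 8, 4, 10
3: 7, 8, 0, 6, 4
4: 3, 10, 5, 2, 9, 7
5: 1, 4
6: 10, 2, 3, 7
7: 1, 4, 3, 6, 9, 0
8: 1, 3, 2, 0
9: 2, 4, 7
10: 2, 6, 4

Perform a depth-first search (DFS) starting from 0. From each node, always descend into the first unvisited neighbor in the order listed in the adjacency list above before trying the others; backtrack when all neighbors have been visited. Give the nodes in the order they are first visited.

0, 7, 1, 8, 3, 6, 10, 2, 9, 4, 5

Visit 0
0 → 7
7 → 1
1 → 8
8 → 3
3 → 6
6 → 10
10 → 2
2 → 9
9 → 4
4 → 5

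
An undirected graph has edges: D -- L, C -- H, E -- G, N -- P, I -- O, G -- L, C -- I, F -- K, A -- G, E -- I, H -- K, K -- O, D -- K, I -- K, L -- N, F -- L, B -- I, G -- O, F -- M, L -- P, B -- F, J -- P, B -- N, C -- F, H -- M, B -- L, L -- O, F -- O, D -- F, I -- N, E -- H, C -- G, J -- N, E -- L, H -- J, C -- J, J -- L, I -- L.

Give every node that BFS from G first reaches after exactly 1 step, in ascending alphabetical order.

A, C, E, L, O

Level 0: G
Level 1: A, C, E, L, O
Level 2: B, D, F, H, I, J, K, N, P
Level 3: M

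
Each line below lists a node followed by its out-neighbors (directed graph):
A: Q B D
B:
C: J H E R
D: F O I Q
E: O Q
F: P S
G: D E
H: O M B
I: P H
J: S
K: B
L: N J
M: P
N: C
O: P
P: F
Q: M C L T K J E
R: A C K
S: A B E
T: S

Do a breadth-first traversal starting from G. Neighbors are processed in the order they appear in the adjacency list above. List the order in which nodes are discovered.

G -> D -> E -> F -> O -> I -> Q -> P -> S -> H -> M -> C -> L -> T -> K -> J -> A -> B -> R -> N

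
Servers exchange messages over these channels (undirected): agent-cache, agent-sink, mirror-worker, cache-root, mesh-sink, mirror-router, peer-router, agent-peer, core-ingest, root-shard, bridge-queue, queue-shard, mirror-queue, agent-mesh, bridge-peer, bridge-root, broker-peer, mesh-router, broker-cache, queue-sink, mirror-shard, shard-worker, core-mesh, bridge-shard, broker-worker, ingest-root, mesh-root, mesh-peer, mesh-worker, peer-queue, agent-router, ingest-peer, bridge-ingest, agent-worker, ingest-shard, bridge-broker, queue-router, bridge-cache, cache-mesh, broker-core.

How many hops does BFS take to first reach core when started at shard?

Level 0: shard
Level 1: bridge, ingest, mirror, queue, root, worker
Level 2: agent, broker, cache, core, mesh, peer, router, sink
core first appears at level 2.

2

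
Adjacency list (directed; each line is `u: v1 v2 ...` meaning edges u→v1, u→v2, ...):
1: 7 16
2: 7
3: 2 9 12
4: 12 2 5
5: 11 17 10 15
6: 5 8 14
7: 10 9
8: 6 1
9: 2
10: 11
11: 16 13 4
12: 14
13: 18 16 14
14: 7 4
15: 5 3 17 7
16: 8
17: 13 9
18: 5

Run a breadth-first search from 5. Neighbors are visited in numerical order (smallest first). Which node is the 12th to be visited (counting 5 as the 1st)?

2

Visit 5; enqueue 10, 11, 15, 17 → queue [10, 11, 15, 17]
Visit 10 → queue [11, 15, 17]
Visit 11; enqueue 4, 13, 16 → queue [15, 17, 4, 13, 16]
Visit 15; enqueue 3, 7 → queue [17, 4, 13, 16, 3, 7]
Visit 17; enqueue 9 → queue [4, 13, 16, 3, 7, 9]
Visit 4; enqueue 2, 12 → queue [13, 16, 3, 7, 9, 2, 12]
Visit 13; enqueue 14, 18 → queue [16, 3, 7, 9, 2, 12, 14, 18]
Visit 16; enqueue 8 → queue [3, 7, 9, 2, 12, 14, 18, 8]
Visit 3 → queue [7, 9, 2, 12, 14, 18, 8]
Visit 7 → queue [9, 2, 12, 14, 18, 8]
Visit 9 → queue [2, 12, 14, 18, 8]
Visit 2 → queue [12, 14, 18, 8]
Visit 12 → queue [14, 18, 8]
Visit 14 → queue [18, 8]
Visit 18 → queue [8]
Visit 8; enqueue 1, 6 → queue [1, 6]
Visit 1 → queue [6]
Visit 6 → queue []

Visit order: 5, 10, 11, 15, 17, 4, 13, 16, 3, 7, 9, 2, 12, 14, 18, 8, 1, 6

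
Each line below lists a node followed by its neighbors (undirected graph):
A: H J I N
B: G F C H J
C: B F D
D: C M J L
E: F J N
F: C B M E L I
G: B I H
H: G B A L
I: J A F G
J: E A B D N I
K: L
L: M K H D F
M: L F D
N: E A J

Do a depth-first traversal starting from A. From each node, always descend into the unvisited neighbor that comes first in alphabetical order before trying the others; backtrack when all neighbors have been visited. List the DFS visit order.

A, H, B, C, D, J, E, F, I, G, L, K, M, N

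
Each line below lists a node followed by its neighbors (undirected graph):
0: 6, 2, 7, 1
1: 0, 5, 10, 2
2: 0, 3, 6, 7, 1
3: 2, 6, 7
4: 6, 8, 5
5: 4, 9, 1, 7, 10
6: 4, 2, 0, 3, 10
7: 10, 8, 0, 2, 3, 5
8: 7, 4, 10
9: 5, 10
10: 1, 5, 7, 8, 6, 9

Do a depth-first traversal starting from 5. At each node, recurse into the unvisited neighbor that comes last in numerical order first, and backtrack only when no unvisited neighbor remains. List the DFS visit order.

5 10 9 8 7 3 6 4 2 1 0

Visit 5
5 → 10
10 → 9
10 → 8
8 → 7
7 → 3
3 → 6
6 → 4
6 → 2
2 → 1
1 → 0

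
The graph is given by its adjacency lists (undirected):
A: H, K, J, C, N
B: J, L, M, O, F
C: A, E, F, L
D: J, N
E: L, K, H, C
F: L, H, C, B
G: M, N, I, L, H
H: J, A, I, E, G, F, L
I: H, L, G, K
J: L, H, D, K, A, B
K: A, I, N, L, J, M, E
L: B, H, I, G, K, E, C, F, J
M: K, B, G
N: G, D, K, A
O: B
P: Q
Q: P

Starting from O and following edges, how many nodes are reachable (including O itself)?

15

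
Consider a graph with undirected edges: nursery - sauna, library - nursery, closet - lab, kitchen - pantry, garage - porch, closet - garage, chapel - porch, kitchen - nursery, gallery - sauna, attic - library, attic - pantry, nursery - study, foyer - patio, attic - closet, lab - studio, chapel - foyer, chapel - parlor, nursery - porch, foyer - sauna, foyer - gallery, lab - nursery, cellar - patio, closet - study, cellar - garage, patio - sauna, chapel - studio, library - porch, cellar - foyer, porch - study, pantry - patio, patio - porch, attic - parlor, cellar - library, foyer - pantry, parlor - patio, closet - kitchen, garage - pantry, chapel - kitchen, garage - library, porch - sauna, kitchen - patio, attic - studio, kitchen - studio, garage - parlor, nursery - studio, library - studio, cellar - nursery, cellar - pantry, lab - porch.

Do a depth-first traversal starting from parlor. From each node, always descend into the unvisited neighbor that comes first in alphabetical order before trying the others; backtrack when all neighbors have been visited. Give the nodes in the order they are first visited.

parlor → attic → closet → garage → cellar → foyer → chapel → kitchen → nursery → lab → porch → library → studio → patio → pantry → sauna → gallery → study

Visit parlor
parlor → attic
attic → closet
closet → garage
garage → cellar
cellar → foyer
foyer → chapel
chapel → kitchen
kitchen → nursery
nursery → lab
lab → porch
porch → library
library → studio
porch → patio
patio → pantry
patio → sauna
sauna → gallery
porch → study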